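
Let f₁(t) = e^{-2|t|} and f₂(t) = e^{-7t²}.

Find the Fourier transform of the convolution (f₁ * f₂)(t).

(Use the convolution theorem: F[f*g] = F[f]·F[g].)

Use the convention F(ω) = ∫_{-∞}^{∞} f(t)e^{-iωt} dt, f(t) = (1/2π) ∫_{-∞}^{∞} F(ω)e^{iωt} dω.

F[f₁*f₂](ω) = \frac{4 \sqrt{7} \sqrt{\pi} e^{- \frac{\omega^{2}}{28}}}{7 \left(\omega^{2} + 4\right)}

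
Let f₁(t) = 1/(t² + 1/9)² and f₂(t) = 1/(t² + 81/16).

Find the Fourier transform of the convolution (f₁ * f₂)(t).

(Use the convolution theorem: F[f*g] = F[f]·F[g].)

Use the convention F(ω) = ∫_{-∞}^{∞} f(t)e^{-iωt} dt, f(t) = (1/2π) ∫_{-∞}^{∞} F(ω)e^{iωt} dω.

F[f₁*f₂](ω) = 2 \pi^{2} \left(\left|{\omega}\right| + 3\right) e^{- \frac{31 \left|{\omega}\right|}{12}}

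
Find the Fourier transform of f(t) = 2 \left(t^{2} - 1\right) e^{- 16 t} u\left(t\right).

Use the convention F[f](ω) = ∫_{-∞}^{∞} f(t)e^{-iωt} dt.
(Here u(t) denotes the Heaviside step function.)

F(ω) = \frac{2 \left(2 i \omega - \left(i \omega + 16\right)^{3} + 32\right)}{\left(i \omega + 16\right)^{4}}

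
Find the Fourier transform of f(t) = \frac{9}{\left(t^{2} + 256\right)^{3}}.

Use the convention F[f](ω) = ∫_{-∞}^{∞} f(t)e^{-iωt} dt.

F(ω) = \frac{9 \pi \left(256 \omega^{2} + 48 \left|{\omega}\right| + 3\right) e^{- 16 \left|{\omega}\right|}}{8388608}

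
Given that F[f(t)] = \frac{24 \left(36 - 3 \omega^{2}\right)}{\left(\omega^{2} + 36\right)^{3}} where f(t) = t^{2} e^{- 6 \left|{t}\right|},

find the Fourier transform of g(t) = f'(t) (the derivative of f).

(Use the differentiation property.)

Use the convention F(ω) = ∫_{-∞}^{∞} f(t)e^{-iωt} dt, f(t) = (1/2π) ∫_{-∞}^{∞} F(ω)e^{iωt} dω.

F[g](ω) = - \frac{72 i \omega \left(\omega^{2} - 12\right)}{\left(\omega^{2} + 36\right)^{3}}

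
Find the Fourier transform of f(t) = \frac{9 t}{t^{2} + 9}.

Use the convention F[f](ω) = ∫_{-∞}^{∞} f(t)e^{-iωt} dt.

F(ω) = - 9 i \pi e^{- 3 \left|{\omega}\right|} \operatorname{sign}{\left(\omega \right)}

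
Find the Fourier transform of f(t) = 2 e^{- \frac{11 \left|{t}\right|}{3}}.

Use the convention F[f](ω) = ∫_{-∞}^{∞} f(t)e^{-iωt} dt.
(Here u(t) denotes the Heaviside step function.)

F(ω) = \frac{132}{9 \omega^{2} + 121}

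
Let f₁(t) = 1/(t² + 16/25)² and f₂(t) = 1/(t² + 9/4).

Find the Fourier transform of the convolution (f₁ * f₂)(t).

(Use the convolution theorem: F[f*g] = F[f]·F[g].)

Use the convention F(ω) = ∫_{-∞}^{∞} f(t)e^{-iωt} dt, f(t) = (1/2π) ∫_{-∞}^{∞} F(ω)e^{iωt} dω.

F[f₁*f₂](ω) = \frac{25 \pi^{2} \left(4 \left|{\omega}\right| + 5\right) e^{- \frac{23 \left|{\omega}\right|}{10}}}{192}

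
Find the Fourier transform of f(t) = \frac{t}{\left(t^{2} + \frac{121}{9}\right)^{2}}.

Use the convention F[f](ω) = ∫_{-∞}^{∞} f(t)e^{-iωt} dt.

F(ω) = - \frac{3 i \pi \omega e^{- \frac{11 \left|{\omega}\right|}{3}}}{22}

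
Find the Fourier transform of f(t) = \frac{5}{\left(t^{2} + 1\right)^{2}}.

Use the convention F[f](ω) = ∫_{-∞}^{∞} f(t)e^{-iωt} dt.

F(ω) = \frac{5 \pi \left(\left|{\omega}\right| + 1\right) e^{- \left|{\omega}\right|}}{2}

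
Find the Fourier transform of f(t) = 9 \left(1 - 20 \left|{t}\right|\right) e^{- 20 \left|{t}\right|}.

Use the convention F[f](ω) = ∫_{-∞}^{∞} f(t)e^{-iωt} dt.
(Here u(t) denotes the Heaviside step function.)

F(ω) = \frac{720 \omega^{2}}{\left(\omega^{2} + 400\right)^{2}}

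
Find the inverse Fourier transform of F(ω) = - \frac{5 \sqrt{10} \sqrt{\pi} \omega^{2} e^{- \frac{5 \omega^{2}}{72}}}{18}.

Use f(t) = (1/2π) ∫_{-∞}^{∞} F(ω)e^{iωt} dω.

f(t) = 6 \left(\frac{72 t^{2}}{5} - 2\right) e^{- \frac{18 t^{2}}{5}}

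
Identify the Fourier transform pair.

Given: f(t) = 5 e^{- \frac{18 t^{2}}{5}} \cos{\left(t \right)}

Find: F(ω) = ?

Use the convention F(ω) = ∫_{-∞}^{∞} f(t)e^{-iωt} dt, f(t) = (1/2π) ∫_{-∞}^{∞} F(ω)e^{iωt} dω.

F(ω) = \frac{5 \sqrt{10} \sqrt{\pi} \left(e^{\frac{5 \omega}{18}} + 1\right) e^{- \frac{5 \omega^{2}}{72} - \frac{5 \omega}{36} - \frac{5}{72}}}{12}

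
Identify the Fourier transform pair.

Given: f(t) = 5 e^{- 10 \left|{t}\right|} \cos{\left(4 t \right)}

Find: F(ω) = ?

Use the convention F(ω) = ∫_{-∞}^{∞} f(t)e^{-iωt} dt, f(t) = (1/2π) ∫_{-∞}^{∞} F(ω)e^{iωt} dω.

F(ω) = \frac{100 \left(\omega^{2} + 116\right)}{\omega^{4} + 168 \omega^{2} + 13456}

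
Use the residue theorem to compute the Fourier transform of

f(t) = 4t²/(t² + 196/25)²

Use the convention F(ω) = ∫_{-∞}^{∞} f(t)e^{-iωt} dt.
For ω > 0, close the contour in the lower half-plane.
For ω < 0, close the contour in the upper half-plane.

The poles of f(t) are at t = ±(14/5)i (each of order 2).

Let g(z) = f(z)e^{-iωz}; for large |z| the factor e^{-iωz} decays in the lower half-plane when ω > 0 and in the upper half-plane when ω < 0.

Case ω > 0 (lower half-plane, clockwise contour ⇒ F(ω) = -2πi·ΣRes):
  Res_{z = - \frac{14 i}{5}} g(z) = i \left(\frac{5}{14} - \omega\right) e^{- \frac{14 \omega}{5}} (pole of order 2)
  F(ω) = -2πi·ΣRes = \frac{\pi \left(5 - 14 \omega\right) e^{- \frac{14 \omega}{5}}}{7}

Case ω < 0 (upper half-plane, counterclockwise contour ⇒ F(ω) = +2πi·ΣRes):
  Res_{z = \frac{14 i}{5}} g(z) = i \left(- \omega - \frac{5}{14}\right) e^{\frac{14 \omega}{5}} (pole of order 2)
  F(ω) = 2πi·ΣRes = \frac{\pi \left(14 \omega + 5\right) e^{\frac{14 \omega}{5}}}{7}

Both cases combine into a single formula in |ω|:

F(ω) = \frac{\pi \left(5 - 14 \left|{\omega}\right|\right) e^{- \frac{14 \left|{\omega}\right|}{5}}}{7}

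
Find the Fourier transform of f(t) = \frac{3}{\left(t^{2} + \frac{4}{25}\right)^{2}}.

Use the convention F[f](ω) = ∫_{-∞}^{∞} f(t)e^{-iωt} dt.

F(ω) = \frac{75 \pi \left(2 \left|{\omega}\right| + 5\right) e^{- \frac{2 \left|{\omega}\right|}{5}}}{16}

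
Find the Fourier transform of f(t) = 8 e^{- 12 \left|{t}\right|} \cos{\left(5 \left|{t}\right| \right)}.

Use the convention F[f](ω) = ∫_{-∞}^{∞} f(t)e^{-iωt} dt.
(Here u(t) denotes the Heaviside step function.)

F(ω) = \frac{192 \left(\omega^{2} + 169\right)}{\omega^{4} + 238 \omega^{2} + 28561}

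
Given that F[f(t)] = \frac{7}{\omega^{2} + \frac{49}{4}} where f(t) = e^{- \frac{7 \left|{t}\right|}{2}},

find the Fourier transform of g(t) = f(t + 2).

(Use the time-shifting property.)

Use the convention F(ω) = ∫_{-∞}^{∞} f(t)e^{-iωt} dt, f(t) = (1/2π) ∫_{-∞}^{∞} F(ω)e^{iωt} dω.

F[g](ω) = \frac{28 e^{2 i \omega}}{4 \omega^{2} + 49}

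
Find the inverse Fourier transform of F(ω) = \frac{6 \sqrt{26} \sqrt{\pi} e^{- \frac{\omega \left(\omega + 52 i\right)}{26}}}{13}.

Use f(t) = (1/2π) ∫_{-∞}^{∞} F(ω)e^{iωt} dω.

f(t) = 6 e^{- \frac{13 \left(t - 2\right)^{2}}{2}}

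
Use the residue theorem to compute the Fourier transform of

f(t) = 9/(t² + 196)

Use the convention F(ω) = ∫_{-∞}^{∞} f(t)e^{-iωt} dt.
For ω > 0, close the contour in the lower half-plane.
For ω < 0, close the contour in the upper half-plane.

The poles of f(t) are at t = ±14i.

Let g(z) = f(z)e^{-iωz}; for large |z| the factor e^{-iωz} decays in the lower half-plane when ω > 0 and in the upper half-plane when ω < 0.

Case ω > 0 (lower half-plane, clockwise contour ⇒ F(ω) = -2πi·ΣRes):
  Res_{z = - 14 i} g(z) = \frac{9 i e^{- 14 \omega}}{28}
  F(ω) = -2πi·ΣRes = \frac{9 \pi e^{- 14 \omega}}{14}

Case ω < 0 (upper half-plane, counterclockwise contour ⇒ F(ω) = +2πi·ΣRes):
  Res_{z = 14 i} g(z) = - \frac{9 i e^{14 \omega}}{28}
  F(ω) = 2πi·ΣRes = \frac{9 \pi e^{14 \omega}}{14}

Both cases combine into a single formula in |ω|:

F(ω) = \frac{9 \pi e^{- 14 \left|{\omega}\right|}}{14}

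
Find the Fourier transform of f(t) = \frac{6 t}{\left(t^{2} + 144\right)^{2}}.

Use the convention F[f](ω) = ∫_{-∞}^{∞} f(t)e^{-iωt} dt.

F(ω) = - \frac{i \pi \omega e^{- 12 \left|{\omega}\right|}}{4}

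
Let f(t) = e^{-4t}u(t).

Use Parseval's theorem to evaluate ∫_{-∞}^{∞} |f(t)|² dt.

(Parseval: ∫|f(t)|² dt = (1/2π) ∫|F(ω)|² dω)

∫|f(t)|² dt = \frac{1}{8}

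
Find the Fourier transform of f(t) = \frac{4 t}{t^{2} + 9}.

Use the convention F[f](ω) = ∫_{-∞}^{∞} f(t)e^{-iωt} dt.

F(ω) = - 4 i \pi e^{- 3 \left|{\omega}\right|} \operatorname{sign}{\left(\omega \right)}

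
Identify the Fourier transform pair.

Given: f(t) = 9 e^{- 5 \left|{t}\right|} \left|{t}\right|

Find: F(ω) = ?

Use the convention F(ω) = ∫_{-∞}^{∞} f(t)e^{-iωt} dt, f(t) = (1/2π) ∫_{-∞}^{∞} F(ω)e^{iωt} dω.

F(ω) = \frac{18 \left(25 - \omega^{2}\right)}{\left(\omega^{2} + 25\right)^{2}}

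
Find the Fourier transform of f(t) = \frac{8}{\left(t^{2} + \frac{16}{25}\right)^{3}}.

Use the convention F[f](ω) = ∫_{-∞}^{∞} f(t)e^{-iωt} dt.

F(ω) = \frac{125 \pi \left(16 \omega^{2} + 60 \left|{\omega}\right| + 75\right) e^{- \frac{4 \left|{\omega}\right|}{5}}}{1024}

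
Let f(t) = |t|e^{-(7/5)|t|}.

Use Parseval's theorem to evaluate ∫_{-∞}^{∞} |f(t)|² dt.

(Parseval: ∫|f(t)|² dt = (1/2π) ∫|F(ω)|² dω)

∫|f(t)|² dt = \frac{125}{686}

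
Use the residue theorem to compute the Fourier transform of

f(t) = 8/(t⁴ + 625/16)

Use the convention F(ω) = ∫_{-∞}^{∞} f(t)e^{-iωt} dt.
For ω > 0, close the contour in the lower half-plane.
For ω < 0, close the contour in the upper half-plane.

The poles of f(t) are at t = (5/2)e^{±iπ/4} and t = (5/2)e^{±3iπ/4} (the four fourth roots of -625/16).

Let g(z) = f(z)e^{-iωz}; for large |z| the factor e^{-iωz} decays in the lower half-plane when ω > 0 and in the upper half-plane when ω < 0.

Case ω > 0 (lower half-plane, clockwise contour ⇒ F(ω) = -2πi·ΣRes):
  Res_{z = - \frac{5 \sqrt{2}}{4} - \frac{5 \sqrt{2} i}{4}} g(z) = \frac{8 \sqrt{2} \left(1 + i\right) e^{\frac{5 \sqrt{2} \omega \left(-1 + i\right)}{4}}}{125}
  Res_{z = \frac{5 \sqrt{2}}{4} - \frac{5 \sqrt{2} i}{4}} g(z) = \frac{8 \sqrt{2} \left(-1 + i\right) e^{- \frac{5 \sqrt{2} \omega \left(1 + i\right)}{4}}}{125}
  F(ω) = -2πi·ΣRes = \frac{16 \sqrt{2} \pi \left(\left(1 - i\right) e^{\frac{5 \sqrt{2} i \omega}{2}} + 1 + i\right) e^{- \frac{5 \sqrt{2} \omega \left(1 + i\right)}{4}}}{125} = \frac{64 \pi e^{- \frac{5 \sqrt{2} \omega}{4}} \sin{\left(\frac{5 \sqrt{2} \omega}{4} + \frac{\pi}{4} \right)}}{125}

Case ω < 0 (upper half-plane, counterclockwise contour ⇒ F(ω) = +2πi·ΣRes):
  Res_{z = \frac{5 \sqrt{2}}{4} + \frac{5 \sqrt{2} i}{4}} g(z) = - \frac{8 \sqrt{2} \left(1 + i\right) e^{\frac{5 \sqrt{2} \omega \left(1 - i\right)}{4}}}{125}
  Res_{z = - \frac{5 \sqrt{2}}{4} + \frac{5 \sqrt{2} i}{4}} g(z) = \frac{8 \sqrt{2} \left(1 - i\right) e^{\frac{5 \sqrt{2} \omega \left(1 + i\right)}{4}}}{125}
  F(ω) = 2πi·ΣRes = - \frac{16 \sqrt{2} i \pi \left(\left(1 + i\right) e^{\frac{5 \sqrt{2} \omega \left(1 - i\right)}{4}} - \left(1 - i\right) e^{\frac{5 \sqrt{2} \omega \left(1 + i\right)}{4}}\right)}{125} = \frac{64 \pi e^{\frac{5 \sqrt{2} \omega}{4}} \cos{\left(\frac{5 \sqrt{2} \omega}{4} + \frac{\pi}{4} \right)}}{125}

Both cases combine into a single formula in |ω|:

F(ω) = \frac{64 \pi e^{- \frac{5 \sqrt{2} \left|{\omega}\right|}{4}} \sin{\left(\frac{5 \sqrt{2} \left|{\omega}\right|}{4} + \frac{\pi}{4} \right)}}{125}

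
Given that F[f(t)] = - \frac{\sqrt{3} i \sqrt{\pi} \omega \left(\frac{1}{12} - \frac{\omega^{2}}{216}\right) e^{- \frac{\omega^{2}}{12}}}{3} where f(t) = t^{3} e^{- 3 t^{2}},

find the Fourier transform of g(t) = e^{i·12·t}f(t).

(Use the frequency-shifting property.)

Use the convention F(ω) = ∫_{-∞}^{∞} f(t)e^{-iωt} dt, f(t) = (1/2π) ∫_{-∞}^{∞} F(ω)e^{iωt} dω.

F[g](ω) = \frac{\sqrt{3} i \sqrt{\pi} \left(\omega - 12\right) \left(\left(\omega - 12\right)^{2} - 18\right) e^{- \frac{\left(\omega - 12\right)^{2}}{12}}}{648}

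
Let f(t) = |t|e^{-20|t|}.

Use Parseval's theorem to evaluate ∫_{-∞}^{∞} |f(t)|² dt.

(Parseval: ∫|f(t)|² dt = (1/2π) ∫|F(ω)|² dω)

∫|f(t)|² dt = \frac{1}{16000}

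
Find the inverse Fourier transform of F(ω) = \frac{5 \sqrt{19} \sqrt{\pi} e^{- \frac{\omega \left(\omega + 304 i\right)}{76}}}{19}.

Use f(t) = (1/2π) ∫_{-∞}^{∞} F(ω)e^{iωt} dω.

f(t) = 5 e^{- 19 \left(t - 4\right)^{2}}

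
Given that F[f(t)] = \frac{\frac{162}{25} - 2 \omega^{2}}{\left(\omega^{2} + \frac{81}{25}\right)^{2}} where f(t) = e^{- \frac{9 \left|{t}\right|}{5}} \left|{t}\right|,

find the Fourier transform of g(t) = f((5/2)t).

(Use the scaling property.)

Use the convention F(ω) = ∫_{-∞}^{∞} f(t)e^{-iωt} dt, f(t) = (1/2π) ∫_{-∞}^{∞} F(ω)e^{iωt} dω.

F[g](ω) = \frac{20 \left(81 - 4 \omega^{2}\right)}{\left(4 \omega^{2} + 81\right)^{2}}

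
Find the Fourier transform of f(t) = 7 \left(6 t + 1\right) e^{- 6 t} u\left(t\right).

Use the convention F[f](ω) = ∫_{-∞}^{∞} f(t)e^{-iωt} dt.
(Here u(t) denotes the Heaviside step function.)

F(ω) = \frac{7 \left(- i \omega - 12\right)}{\omega^{2} - 12 i \omega - 36}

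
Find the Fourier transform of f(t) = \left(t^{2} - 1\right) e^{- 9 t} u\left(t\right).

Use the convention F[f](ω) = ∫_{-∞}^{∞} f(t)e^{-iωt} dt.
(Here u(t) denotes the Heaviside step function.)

F(ω) = \frac{2 i \omega - \left(i \omega + 9\right)^{3} + 18}{\left(i \omega + 9\right)^{4}}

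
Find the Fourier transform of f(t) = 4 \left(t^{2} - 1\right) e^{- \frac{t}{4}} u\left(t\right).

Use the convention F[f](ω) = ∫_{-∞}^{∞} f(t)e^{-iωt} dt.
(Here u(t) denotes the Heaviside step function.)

F(ω) = \frac{16 \left(128 i \omega - \left(4 i \omega + 1\right)^{3} + 32\right)}{\left(4 i \omega + 1\right)^{4}}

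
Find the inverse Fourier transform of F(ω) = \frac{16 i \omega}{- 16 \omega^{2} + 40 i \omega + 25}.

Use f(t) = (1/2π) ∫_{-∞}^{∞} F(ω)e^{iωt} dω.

f(t) = \left(1 - \frac{5 t}{4}\right) e^{- \frac{5 t}{4}} u\left(t\right)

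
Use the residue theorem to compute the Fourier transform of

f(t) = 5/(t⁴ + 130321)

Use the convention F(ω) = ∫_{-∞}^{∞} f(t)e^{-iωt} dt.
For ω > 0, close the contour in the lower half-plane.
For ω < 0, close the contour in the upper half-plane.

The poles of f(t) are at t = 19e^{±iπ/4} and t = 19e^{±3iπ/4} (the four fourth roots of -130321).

Let g(z) = f(z)e^{-iωz}; for large |z| the factor e^{-iωz} decays in the lower half-plane when ω > 0 and in the upper half-plane when ω < 0.

Case ω > 0 (lower half-plane, clockwise contour ⇒ F(ω) = -2πi·ΣRes):
  Res_{z = - \frac{19 \sqrt{2}}{2} - \frac{19 \sqrt{2} i}{2}} g(z) = \frac{5 \sqrt{2} i \left(1 - i\right) e^{\frac{19 \sqrt{2} \omega \left(-1 + i\right)}{2}}}{54872}
  Res_{z = \frac{19 \sqrt{2}}{2} - \frac{19 \sqrt{2} i}{2}} g(z) = \frac{5 \sqrt{2} i \left(1 + i\right) e^{- \frac{19 \sqrt{2} \omega \left(1 + i\right)}{2}}}{54872}
  F(ω) = -2πi·ΣRes = \frac{5 \sqrt{2} \pi \left(1 - i\right) \left(e^{19 \sqrt{2} i \omega} + i\right) e^{- \frac{19 \sqrt{2} \omega \left(1 + i\right)}{2}}}{27436} = \frac{5 \pi e^{- \frac{19 \sqrt{2} \omega}{2}} \sin{\left(\frac{19 \sqrt{2} \omega}{2} + \frac{\pi}{4} \right)}}{6859}

Case ω < 0 (upper half-plane, counterclockwise contour ⇒ F(ω) = +2πi·ΣRes):
  Res_{z = \frac{19 \sqrt{2}}{2} + \frac{19 \sqrt{2} i}{2}} g(z) = \frac{5 \sqrt{2} i \left(-1 + i\right) e^{\frac{19 \sqrt{2} \omega \left(1 - i\right)}{2}}}{54872}
  Res_{z = - \frac{19 \sqrt{2}}{2} + \frac{19 \sqrt{2} i}{2}} g(z) = \frac{5 \sqrt{2} \left(1 - i\right) e^{\frac{19 \sqrt{2} \omega \left(1 + i\right)}{2}}}{54872}
  F(ω) = 2πi·ΣRes = - \frac{5 \sqrt{2} i \pi \left(i \left(1 - i\right) e^{\frac{19 \sqrt{2} \omega \left(1 - i\right)}{2}} - \left(1 - i\right) e^{\frac{19 \sqrt{2} \omega \left(1 + i\right)}{2}}\right)}{27436} = \frac{5 \pi e^{\frac{19 \sqrt{2} \omega}{2}} \cos{\left(\frac{19 \sqrt{2} \omega}{2} + \frac{\pi}{4} \right)}}{6859}

Both cases combine into a single formula in |ω|:

F(ω) = \frac{5 \pi e^{- \frac{19 \sqrt{2} \left|{\omega}\right|}{2}} \sin{\left(\frac{19 \sqrt{2} \left|{\omega}\right|}{2} + \frac{\pi}{4} \right)}}{6859}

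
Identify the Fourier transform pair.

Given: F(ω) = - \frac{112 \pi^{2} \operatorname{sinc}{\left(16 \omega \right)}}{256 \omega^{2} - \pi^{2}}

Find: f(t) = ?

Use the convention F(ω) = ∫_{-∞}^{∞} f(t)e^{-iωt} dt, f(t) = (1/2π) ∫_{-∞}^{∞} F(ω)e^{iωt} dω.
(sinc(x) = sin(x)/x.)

f(t) = 7 \left(\begin{cases} \cos^{2}{\left(\frac{\pi t}{32} \right)} & \text{for}\: \left|{t}\right| < 16 \\0 & \text{otherwise} \end{cases}\right)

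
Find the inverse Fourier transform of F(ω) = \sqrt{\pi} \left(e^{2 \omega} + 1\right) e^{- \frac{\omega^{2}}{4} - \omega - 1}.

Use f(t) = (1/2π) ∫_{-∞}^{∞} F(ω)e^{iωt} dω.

f(t) = 2 e^{- t^{2}} \cos{\left(2 t \right)}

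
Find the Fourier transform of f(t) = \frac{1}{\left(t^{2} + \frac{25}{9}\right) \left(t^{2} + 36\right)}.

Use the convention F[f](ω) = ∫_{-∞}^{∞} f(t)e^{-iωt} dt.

F(ω) = - \frac{3 \pi e^{- 6 \left|{\omega}\right|}}{598} + \frac{27 \pi e^{- \frac{5 \left|{\omega}\right|}{3}}}{1495}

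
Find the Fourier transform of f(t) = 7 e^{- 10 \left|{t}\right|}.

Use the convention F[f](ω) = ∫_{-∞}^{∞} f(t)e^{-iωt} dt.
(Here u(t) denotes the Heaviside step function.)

F(ω) = \frac{140}{\omega^{2} + 100}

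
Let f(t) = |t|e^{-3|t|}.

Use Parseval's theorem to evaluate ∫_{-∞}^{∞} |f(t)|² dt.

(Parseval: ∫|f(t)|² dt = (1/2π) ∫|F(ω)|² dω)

∫|f(t)|² dt = \frac{1}{54}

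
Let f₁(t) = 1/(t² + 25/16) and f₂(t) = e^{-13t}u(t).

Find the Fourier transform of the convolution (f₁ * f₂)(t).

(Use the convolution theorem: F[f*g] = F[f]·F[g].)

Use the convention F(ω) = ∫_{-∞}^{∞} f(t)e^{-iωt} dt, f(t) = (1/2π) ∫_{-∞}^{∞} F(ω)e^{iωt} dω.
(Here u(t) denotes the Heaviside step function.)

F[f₁*f₂](ω) = \frac{4 \pi e^{- \frac{5 \left|{\omega}\right|}{4}}}{5 \left(i \omega + 13\right)}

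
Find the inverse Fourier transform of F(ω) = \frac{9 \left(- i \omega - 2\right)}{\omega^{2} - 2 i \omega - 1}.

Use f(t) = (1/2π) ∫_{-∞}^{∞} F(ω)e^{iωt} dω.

f(t) = 9 \left(t + 1\right) e^{- t} u\left(t\right)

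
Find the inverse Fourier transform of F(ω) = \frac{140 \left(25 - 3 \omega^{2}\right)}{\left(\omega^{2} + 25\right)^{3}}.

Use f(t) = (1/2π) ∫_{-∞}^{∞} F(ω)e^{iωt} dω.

f(t) = 7 t^{2} e^{- 5 \left|{t}\right|}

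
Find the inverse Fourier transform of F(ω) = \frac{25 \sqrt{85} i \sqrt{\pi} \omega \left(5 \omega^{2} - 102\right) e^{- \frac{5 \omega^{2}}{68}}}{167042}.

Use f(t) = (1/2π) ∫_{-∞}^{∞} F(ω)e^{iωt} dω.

f(t) = 4 t^{3} e^{- \frac{17 t^{2}}{5}}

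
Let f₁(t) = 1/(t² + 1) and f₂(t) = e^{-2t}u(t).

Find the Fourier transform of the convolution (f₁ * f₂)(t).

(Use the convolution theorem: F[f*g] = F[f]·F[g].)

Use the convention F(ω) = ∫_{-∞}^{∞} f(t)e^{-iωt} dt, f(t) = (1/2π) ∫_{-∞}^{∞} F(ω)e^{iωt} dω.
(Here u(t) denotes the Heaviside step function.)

F[f₁*f₂](ω) = \frac{\pi e^{- \left|{\omega}\right|}}{i \omega + 2}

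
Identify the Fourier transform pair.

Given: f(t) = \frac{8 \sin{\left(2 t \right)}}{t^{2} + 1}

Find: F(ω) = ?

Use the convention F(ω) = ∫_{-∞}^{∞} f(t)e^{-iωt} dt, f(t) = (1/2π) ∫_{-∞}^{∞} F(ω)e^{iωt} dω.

F(ω) = 4 i \pi e^{- \left|{\omega + 2}\right|} - 4 i \pi e^{- \left|{\omega - 2}\right|}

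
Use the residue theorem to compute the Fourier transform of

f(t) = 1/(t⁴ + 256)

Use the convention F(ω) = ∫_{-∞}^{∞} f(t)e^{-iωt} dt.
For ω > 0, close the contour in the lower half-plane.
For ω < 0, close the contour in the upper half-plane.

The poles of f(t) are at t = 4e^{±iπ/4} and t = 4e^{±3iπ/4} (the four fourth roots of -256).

Let g(z) = f(z)e^{-iωz}; for large |z| the factor e^{-iωz} decays in the lower half-plane when ω > 0 and in the upper half-plane when ω < 0.

Case ω > 0 (lower half-plane, clockwise contour ⇒ F(ω) = -2πi·ΣRes):
  Res_{z = - 2 \sqrt{2} - 2 \sqrt{2} i} g(z) = \frac{\sqrt{2} i \left(1 - i\right) e^{2 \sqrt{2} \omega \left(-1 + i\right)}}{512}
  Res_{z = 2 \sqrt{2} - 2 \sqrt{2} i} g(z) = \frac{\sqrt{2} i \left(1 + i\right) e^{- 2 \sqrt{2} \omega \left(1 + i\right)}}{512}
  F(ω) = -2πi·ΣRes = \frac{\sqrt{2} \pi \left(1 - i\right) \left(e^{4 \sqrt{2} i \omega} + i\right) e^{- 2 \sqrt{2} \omega \left(1 + i\right)}}{256} = \frac{\pi e^{- 2 \sqrt{2} \omega} \sin{\left(2 \sqrt{2} \omega + \frac{\pi}{4} \right)}}{64}

Case ω < 0 (upper half-plane, counterclockwise contour ⇒ F(ω) = +2πi·ΣRes):
  Res_{z = 2 \sqrt{2} + 2 \sqrt{2} i} g(z) = \frac{\sqrt{2} i \left(-1 + i\right) e^{2 \sqrt{2} \omega \left(1 - i\right)}}{512}
  Res_{z = - 2 \sqrt{2} + 2 \sqrt{2} i} g(z) = \frac{\sqrt{2} \left(1 - i\right) e^{2 \sqrt{2} \omega \left(1 + i\right)}}{512}
  F(ω) = 2πi·ΣRes = - \frac{\sqrt{2} i \pi \left(i \left(1 - i\right) e^{2 \sqrt{2} \omega \left(1 - i\right)} - \left(1 - i\right) e^{2 \sqrt{2} \omega \left(1 + i\right)}\right)}{256} = \frac{\pi e^{2 \sqrt{2} \omega} \cos{\left(2 \sqrt{2} \omega + \frac{\pi}{4} \right)}}{64}

Both cases combine into a single formula in |ω|:

F(ω) = \frac{\pi e^{- 2 \sqrt{2} \left|{\omega}\right|} \sin{\left(2 \sqrt{2} \left|{\omega}\right| + \frac{\pi}{4} \right)}}{64}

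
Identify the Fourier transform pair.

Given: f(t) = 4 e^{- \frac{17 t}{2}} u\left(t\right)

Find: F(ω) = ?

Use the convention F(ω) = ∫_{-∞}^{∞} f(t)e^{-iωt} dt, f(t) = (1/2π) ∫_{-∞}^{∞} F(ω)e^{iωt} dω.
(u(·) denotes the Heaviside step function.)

F(ω) = \frac{8}{2 i \omega + 17}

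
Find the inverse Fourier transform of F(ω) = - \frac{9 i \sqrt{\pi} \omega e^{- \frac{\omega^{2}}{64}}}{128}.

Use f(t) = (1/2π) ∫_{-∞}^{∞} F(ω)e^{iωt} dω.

f(t) = 9 t e^{- 16 t^{2}}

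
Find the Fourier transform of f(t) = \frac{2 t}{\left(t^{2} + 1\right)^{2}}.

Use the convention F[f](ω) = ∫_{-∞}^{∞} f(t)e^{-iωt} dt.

F(ω) = - i \pi \omega e^{- \left|{\omega}\right|}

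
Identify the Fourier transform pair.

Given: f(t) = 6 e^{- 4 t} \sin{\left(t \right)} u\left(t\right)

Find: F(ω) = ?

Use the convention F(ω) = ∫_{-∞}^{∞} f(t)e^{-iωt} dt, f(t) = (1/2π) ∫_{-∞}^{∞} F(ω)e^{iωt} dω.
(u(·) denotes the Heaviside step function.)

F(ω) = \frac{6}{\left(i \omega + 4\right)^{2} + 1}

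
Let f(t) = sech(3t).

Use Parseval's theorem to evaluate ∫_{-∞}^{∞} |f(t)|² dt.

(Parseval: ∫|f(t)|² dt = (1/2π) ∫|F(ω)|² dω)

∫|f(t)|² dt = \frac{2}{3}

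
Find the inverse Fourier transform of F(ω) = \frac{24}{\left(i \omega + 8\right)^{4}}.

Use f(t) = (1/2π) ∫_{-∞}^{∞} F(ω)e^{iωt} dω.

f(t) = 4 t^{3} e^{- 8 t} u\left(t\right)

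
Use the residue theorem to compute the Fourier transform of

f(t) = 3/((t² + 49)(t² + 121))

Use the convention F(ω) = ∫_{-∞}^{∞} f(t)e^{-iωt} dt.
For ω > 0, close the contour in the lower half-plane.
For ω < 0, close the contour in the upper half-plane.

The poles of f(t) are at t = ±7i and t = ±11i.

Let g(z) = f(z)e^{-iωz}; for large |z| the factor e^{-iωz} decays in the lower half-plane when ω > 0 and in the upper half-plane when ω < 0.

Case ω > 0 (lower half-plane, clockwise contour ⇒ F(ω) = -2πi·ΣRes):
  Res_{z = - 7 i} g(z) = \frac{i e^{- 7 \omega}}{336}
  Res_{z = - 11 i} g(z) = - \frac{i e^{- 11 \omega}}{528}
  F(ω) = -2πi·ΣRes = \frac{\pi \left(11 e^{4 \omega} - 7\right) e^{- 11 \omega}}{1848}

Case ω < 0 (upper half-plane, counterclockwise contour ⇒ F(ω) = +2πi·ΣRes):
  Res_{z = 7 i} g(z) = - \frac{i e^{7 \omega}}{336}
  Res_{z = 11 i} g(z) = \frac{i e^{11 \omega}}{528}
  F(ω) = 2πi·ΣRes = \frac{\pi \left(11 - 7 e^{4 \omega}\right) e^{7 \omega}}{1848}

Both cases combine into a single formula in |ω|:

F(ω) = \frac{\pi \left(11 e^{4 \left|{\omega}\right|} - 7\right) e^{- 11 \left|{\omega}\right|}}{1848}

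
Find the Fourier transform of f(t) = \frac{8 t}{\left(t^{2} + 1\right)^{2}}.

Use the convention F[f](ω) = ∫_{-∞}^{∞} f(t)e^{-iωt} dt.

F(ω) = - 4 i \pi \omega e^{- \left|{\omega}\right|}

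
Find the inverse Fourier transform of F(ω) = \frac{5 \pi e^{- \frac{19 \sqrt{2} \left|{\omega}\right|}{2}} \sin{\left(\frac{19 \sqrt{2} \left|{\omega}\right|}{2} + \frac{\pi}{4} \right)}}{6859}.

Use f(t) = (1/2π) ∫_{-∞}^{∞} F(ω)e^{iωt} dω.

f(t) = \frac{5}{t^{4} + 130321}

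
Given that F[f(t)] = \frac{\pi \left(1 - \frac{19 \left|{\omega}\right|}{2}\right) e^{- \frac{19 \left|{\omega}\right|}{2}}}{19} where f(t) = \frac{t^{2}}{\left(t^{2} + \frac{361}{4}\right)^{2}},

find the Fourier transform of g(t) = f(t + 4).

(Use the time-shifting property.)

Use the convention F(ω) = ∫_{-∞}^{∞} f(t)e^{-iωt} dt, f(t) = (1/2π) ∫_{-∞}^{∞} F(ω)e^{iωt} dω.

F[g](ω) = - \frac{\pi \left(19 \left|{\omega}\right| - 2\right) e^{4 i \omega - \frac{19 \left|{\omega}\right|}{2}}}{38}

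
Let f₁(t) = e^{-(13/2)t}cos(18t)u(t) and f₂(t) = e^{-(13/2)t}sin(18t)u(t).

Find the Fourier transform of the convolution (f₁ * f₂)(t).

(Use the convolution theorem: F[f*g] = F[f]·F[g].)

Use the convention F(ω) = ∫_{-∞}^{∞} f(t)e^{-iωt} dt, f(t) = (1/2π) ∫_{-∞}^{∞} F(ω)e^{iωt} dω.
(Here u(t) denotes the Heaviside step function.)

F[f₁*f₂](ω) = \frac{144 \left(2 i \omega + 13\right)}{\left(\left(2 i \omega + 13\right)^{2} + 1296\right)^{2}}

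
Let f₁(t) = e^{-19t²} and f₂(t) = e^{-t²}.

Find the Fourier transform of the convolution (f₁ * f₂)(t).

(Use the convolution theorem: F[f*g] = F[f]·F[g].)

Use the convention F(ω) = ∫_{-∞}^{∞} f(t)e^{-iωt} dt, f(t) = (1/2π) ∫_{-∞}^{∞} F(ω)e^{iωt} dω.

F[f₁*f₂](ω) = \frac{\sqrt{19} \pi e^{- \frac{5 \omega^{2}}{19}}}{19}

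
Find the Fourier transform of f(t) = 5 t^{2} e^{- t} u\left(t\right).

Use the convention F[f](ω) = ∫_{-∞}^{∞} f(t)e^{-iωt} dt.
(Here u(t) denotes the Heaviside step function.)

F(ω) = \frac{10}{\left(i \omega + 1\right)^{3}}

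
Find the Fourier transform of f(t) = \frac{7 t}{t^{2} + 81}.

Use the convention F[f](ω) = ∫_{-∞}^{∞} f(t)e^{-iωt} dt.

F(ω) = - 7 i \pi e^{- 9 \left|{\omega}\right|} \operatorname{sign}{\left(\omega \right)}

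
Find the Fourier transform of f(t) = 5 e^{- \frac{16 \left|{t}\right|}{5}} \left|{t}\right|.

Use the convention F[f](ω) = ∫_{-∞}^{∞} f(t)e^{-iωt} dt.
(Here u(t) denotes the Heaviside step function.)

F(ω) = \frac{250 \left(256 - 25 \omega^{2}\right)}{\left(25 \omega^{2} + 256\right)^{2}}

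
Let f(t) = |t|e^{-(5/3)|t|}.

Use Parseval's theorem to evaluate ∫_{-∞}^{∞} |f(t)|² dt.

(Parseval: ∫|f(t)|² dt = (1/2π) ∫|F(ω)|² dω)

∫|f(t)|² dt = \frac{27}{250}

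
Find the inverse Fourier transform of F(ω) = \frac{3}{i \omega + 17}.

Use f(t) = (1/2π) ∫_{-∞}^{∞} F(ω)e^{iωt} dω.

f(t) = 3 e^{- 17 t} u\left(t\right)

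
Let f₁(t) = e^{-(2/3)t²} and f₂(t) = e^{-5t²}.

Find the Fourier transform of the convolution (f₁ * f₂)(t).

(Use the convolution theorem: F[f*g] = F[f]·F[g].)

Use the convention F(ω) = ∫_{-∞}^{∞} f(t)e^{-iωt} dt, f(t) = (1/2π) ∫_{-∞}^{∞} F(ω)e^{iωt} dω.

F[f₁*f₂](ω) = \frac{\sqrt{30} \pi e^{- \frac{17 \omega^{2}}{40}}}{10}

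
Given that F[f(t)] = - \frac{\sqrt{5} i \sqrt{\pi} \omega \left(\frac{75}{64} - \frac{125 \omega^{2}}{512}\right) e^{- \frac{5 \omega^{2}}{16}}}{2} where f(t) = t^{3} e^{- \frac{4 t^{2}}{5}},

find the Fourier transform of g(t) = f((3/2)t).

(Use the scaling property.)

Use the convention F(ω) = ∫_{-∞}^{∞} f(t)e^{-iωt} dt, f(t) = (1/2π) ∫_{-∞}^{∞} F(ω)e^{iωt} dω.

F[g](ω) = \frac{25 \sqrt{5} i \sqrt{\pi} \omega \left(5 \omega^{2} - 54\right) e^{- \frac{5 \omega^{2}}{36}}}{5184}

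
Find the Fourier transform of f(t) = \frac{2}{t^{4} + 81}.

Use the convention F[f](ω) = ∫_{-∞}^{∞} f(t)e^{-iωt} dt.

F(ω) = \frac{2 \pi e^{- \frac{3 \sqrt{2} \left|{\omega}\right|}{2}} \sin{\left(\frac{3 \sqrt{2} \left|{\omega}\right|}{2} + \frac{\pi}{4} \right)}}{27}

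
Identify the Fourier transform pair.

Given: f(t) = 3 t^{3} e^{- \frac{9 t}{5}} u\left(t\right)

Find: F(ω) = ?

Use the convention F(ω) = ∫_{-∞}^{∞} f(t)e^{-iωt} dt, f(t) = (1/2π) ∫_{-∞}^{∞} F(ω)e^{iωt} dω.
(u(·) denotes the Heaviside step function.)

F(ω) = \frac{11250}{\left(5 i \omega + 9\right)^{4}}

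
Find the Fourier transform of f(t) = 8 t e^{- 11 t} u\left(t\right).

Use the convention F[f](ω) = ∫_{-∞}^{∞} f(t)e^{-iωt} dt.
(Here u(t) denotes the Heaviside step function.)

F(ω) = \frac{8}{\left(i \omega + 11\right)^{2}}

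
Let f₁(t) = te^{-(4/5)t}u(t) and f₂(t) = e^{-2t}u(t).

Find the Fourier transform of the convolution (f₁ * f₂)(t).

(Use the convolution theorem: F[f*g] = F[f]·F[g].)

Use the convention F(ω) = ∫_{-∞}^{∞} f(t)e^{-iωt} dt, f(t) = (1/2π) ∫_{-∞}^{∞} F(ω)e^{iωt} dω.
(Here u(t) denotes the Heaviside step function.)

F[f₁*f₂](ω) = \frac{25}{\left(i \omega + 2\right) \left(5 i \omega + 4\right)^{2}}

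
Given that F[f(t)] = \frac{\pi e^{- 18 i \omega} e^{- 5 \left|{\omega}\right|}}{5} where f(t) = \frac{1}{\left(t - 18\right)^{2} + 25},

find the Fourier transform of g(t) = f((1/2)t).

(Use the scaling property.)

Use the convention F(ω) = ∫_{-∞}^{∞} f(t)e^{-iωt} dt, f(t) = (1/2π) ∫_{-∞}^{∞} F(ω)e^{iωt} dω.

F[g](ω) = \frac{2 \pi e^{- 36 i \omega - 10 \left|{\omega}\right|}}{5}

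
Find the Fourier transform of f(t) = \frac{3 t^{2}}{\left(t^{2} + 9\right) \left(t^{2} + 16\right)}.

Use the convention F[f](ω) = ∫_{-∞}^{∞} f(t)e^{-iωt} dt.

F(ω) = \frac{3 \pi \left(4 - 3 e^{\left|{\omega}\right|}\right) e^{- 4 \left|{\omega}\right|}}{7}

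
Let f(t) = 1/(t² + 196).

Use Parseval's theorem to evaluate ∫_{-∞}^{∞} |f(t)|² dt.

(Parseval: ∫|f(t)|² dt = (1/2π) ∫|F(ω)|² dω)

∫|f(t)|² dt = \frac{\pi}{5488}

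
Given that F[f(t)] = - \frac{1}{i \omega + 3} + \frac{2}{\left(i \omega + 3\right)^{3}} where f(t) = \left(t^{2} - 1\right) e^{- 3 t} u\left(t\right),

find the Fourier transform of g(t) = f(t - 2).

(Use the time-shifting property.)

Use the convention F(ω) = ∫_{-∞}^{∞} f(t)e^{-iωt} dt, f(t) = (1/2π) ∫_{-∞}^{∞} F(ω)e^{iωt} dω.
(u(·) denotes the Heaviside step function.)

F[g](ω) = \frac{\left(2 i \omega - \left(i \omega + 3\right)^{3} + 6\right) e^{- 2 i \omega}}{\left(i \omega + 3\right)^{4}}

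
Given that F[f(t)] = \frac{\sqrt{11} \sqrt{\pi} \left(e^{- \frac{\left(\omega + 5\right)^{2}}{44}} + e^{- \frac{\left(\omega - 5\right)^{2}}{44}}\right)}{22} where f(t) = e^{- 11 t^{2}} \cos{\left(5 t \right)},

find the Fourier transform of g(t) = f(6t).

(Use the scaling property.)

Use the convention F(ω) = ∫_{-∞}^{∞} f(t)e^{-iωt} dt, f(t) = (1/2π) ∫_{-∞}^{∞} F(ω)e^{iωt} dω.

F[g](ω) = \frac{\sqrt{11} \sqrt{\pi} \left(e^{\frac{5 \omega}{66}} + 1\right) e^{- \frac{\omega^{2}}{1584} - \frac{5 \omega}{132} - \frac{25}{44}}}{132}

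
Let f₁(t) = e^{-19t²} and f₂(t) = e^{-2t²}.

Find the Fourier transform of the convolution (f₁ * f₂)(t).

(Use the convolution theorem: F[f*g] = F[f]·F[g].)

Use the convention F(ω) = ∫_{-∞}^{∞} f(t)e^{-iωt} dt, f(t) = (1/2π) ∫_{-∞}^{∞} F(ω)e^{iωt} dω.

F[f₁*f₂](ω) = \frac{\sqrt{38} \pi e^{- \frac{21 \omega^{2}}{152}}}{38}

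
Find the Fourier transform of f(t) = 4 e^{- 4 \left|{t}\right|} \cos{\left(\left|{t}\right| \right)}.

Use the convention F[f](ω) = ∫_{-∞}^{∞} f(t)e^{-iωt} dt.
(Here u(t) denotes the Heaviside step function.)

F(ω) = \frac{32 \left(\omega^{2} + 17\right)}{\omega^{4} + 30 \omega^{2} + 289}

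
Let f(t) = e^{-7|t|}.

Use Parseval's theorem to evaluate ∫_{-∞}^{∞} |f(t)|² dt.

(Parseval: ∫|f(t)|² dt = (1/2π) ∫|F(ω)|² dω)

∫|f(t)|² dt = \frac{1}{7}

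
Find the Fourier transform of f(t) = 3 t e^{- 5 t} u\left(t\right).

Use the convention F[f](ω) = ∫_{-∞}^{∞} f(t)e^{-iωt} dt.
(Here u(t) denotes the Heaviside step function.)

F(ω) = \frac{3}{\left(i \omega + 5\right)^{2}}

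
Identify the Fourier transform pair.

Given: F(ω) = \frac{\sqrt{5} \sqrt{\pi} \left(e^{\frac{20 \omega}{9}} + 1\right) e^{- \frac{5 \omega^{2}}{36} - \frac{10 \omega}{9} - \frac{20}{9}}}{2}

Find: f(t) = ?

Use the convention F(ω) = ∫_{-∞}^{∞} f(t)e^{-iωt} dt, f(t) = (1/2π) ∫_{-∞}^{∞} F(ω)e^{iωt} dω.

f(t) = 3 e^{- \frac{9 t^{2}}{5}} \cos{\left(4 t \right)}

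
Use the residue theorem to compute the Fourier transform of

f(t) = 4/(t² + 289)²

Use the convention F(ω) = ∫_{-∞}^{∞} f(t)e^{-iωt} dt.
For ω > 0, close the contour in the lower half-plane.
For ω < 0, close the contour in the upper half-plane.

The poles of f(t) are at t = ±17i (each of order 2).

Let g(z) = f(z)e^{-iωz}; for large |z| the factor e^{-iωz} decays in the lower half-plane when ω > 0 and in the upper half-plane when ω < 0.

Case ω > 0 (lower half-plane, clockwise contour ⇒ F(ω) = -2πi·ΣRes):
  Res_{z = - 17 i} g(z) = \frac{i \left(17 \omega + 1\right) e^{- 17 \omega}}{4913} (pole of order 2)
  F(ω) = -2πi·ΣRes = \frac{2 \pi \left(17 \omega + 1\right) e^{- 17 \omega}}{4913}

Case ω < 0 (upper half-plane, counterclockwise contour ⇒ F(ω) = +2πi·ΣRes):
  Res_{z = 17 i} g(z) = \frac{i \left(17 \omega - 1\right) e^{17 \omega}}{4913} (pole of order 2)
  F(ω) = 2πi·ΣRes = \frac{2 \pi \left(1 - 17 \omega\right) e^{17 \omega}}{4913}

Both cases combine into a single formula in |ω|:

F(ω) = \frac{2 \pi \left(17 \left|{\omega}\right| + 1\right) e^{- 17 \left|{\omega}\right|}}{4913}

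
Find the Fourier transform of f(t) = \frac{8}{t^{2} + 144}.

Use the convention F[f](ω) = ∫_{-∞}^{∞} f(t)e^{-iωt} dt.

F(ω) = \frac{2 \pi e^{- 12 \left|{\omega}\right|}}{3}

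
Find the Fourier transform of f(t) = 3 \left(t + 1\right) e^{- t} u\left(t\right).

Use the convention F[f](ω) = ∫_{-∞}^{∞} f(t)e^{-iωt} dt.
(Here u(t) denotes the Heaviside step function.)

F(ω) = \frac{3 \left(- i \omega - 2\right)}{\omega^{2} - 2 i \omega - 1}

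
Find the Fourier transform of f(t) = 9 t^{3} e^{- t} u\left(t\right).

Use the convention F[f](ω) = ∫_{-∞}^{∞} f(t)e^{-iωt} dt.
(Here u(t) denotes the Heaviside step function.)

F(ω) = \frac{54}{\left(i \omega + 1\right)^{4}}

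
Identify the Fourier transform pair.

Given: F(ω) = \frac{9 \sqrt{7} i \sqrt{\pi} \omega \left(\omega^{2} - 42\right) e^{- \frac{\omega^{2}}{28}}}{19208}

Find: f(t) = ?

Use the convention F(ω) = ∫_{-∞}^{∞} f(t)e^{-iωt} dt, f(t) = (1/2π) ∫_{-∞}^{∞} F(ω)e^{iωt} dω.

f(t) = 9 t^{3} e^{- 7 t^{2}}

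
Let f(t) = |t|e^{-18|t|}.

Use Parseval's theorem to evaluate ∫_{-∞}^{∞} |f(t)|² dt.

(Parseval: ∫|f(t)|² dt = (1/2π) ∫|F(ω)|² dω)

∫|f(t)|² dt = \frac{1}{11664}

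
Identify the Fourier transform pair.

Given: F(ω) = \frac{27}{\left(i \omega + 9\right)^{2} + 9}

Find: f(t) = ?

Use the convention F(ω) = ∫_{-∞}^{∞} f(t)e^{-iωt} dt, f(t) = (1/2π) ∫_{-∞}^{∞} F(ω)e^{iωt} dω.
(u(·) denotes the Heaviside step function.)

f(t) = 9 e^{- 9 t} \sin{\left(3 t \right)} u\left(t\right)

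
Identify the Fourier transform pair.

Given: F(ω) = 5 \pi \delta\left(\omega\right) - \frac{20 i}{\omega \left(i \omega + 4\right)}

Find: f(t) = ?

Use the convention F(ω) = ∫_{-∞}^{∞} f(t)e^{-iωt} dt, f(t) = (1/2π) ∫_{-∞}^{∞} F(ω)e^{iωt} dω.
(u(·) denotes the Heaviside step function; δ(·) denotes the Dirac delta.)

f(t) = 5 \left(1 - e^{- 4 t}\right) u\left(t\right)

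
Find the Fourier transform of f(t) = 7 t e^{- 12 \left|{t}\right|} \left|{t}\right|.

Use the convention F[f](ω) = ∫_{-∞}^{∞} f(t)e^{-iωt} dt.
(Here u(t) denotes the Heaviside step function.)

F(ω) = \frac{28 i \omega \left(\omega^{2} - 432\right)}{\left(\omega^{2} + 144\right)^{3}}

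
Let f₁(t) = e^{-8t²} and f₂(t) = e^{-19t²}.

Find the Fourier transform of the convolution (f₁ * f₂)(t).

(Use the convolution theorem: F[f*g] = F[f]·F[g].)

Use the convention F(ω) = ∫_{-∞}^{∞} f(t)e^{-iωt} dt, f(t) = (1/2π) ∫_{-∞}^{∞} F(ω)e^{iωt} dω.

F[f₁*f₂](ω) = \frac{\sqrt{38} \pi e^{- \frac{27 \omega^{2}}{608}}}{76}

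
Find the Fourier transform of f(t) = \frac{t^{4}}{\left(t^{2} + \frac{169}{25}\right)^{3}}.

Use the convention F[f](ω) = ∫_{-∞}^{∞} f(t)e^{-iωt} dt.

F(ω) = \frac{\pi \left(169 \omega^{2} - 325 \left|{\omega}\right| + 75\right) e^{- \frac{13 \left|{\omega}\right|}{5}}}{520}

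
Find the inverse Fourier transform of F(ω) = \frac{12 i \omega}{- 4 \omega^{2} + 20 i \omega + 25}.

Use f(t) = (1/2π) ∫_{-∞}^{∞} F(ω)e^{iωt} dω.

f(t) = 3 \left(1 - \frac{5 t}{2}\right) e^{- \frac{5 t}{2}} u\left(t\right)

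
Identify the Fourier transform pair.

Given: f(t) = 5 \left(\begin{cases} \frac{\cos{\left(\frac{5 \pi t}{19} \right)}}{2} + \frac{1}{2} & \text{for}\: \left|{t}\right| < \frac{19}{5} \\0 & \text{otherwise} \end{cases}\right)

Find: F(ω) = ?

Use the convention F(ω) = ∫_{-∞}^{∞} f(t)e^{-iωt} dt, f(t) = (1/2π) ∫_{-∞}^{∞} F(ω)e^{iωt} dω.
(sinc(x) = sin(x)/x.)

F(ω) = - \frac{475 \pi^{2} \operatorname{sinc}{\left(\frac{19 \omega}{5} \right)}}{361 \omega^{2} - 25 \pi^{2}}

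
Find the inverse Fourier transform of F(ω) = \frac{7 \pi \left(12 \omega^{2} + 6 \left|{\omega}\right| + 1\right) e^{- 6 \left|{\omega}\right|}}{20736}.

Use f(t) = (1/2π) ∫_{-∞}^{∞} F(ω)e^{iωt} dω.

f(t) = \frac{7}{\left(t^{2} + 36\right)^{3}}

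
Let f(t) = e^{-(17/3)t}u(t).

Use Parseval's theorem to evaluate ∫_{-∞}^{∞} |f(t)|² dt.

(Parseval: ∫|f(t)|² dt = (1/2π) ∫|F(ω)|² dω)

∫|f(t)|² dt = \frac{3}{34}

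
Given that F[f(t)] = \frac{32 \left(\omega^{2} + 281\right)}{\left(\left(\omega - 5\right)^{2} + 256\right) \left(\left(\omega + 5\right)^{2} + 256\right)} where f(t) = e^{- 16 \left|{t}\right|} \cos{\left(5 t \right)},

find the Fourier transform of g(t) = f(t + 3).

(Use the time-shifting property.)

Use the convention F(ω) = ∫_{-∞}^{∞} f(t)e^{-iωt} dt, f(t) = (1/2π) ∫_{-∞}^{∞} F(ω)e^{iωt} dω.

F[g](ω) = \frac{32 \left(\omega^{2} + 281\right) e^{3 i \omega}}{\omega^{4} + 462 \omega^{2} + 78961}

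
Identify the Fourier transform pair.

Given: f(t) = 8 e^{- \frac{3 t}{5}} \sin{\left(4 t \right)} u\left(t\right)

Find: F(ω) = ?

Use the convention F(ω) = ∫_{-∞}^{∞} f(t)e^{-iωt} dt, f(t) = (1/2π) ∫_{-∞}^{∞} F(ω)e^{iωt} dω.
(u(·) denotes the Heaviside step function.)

F(ω) = \frac{800}{\left(5 i \omega + 3\right)^{2} + 400}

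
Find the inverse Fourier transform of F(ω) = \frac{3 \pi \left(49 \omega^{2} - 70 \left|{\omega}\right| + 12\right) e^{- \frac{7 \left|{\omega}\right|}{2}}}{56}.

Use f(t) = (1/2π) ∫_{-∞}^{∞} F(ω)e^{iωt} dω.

f(t) = \frac{6 t^{4}}{\left(t^{2} + \frac{49}{4}\right)^{3}}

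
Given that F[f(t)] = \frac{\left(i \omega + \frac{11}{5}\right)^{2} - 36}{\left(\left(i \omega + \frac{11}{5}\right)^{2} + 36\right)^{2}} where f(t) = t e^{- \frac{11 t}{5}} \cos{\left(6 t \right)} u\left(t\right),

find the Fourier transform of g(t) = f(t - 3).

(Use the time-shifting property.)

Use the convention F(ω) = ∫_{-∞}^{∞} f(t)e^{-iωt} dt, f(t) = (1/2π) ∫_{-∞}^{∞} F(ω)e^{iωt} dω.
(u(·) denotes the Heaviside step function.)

F[g](ω) = \frac{25 \left(\left(5 i \omega + 11\right)^{2} - 900\right) e^{- 3 i \omega}}{\left(\left(5 i \omega + 11\right)^{2} + 900\right)^{2}}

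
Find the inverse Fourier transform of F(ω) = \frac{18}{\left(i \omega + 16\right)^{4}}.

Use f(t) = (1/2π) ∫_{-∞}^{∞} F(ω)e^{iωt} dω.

f(t) = 3 t^{3} e^{- 16 t} u\left(t\right)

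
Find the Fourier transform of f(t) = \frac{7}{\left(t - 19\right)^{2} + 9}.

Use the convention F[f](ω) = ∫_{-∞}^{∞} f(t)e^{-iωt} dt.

F(ω) = \frac{7 \pi e^{- 19 i \omega - 3 \left|{\omega}\right|}}{3}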